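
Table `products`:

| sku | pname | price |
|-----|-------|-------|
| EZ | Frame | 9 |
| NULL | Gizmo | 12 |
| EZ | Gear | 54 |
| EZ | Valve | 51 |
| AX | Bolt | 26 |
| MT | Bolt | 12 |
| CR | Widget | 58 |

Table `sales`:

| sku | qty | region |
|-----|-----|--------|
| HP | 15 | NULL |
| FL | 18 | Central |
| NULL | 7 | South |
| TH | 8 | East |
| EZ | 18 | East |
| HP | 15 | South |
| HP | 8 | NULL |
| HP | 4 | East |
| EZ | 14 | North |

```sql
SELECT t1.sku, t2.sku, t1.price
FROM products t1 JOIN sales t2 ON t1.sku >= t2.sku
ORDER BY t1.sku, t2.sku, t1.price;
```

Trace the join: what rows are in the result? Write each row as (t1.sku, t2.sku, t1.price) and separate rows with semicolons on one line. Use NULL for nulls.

INNER JOIN keeps only pairs where the ON condition holds.
Matching on t1.sku >= t2.sku. A NULL in a compared column never satisfies the condition.
- t1 (sku=EZ) pairs with 2 row(s) of t2.
- t1 (sku=NULL) has no partner → excluded.
- t1 (sku=EZ) pairs with 2 row(s) of t2.
- t1 (sku=EZ) pairs with 2 row(s) of t2.
- t1 (sku=AX) has no partner → excluded.
- t1 (sku=MT) pairs with 7 row(s) of t2.
- t1 (sku=CR) has no partner → excluded.

(EZ, EZ, 9); (EZ, EZ, 9); (EZ, EZ, 51); (EZ, EZ, 51); (EZ, EZ, 54); (EZ, EZ, 54); (MT, EZ, 12); (MT, EZ, 12); (MT, FL, 12); (MT, HP, 12); (MT, HP, 12); (MT, HP, 12); (MT, HP, 12)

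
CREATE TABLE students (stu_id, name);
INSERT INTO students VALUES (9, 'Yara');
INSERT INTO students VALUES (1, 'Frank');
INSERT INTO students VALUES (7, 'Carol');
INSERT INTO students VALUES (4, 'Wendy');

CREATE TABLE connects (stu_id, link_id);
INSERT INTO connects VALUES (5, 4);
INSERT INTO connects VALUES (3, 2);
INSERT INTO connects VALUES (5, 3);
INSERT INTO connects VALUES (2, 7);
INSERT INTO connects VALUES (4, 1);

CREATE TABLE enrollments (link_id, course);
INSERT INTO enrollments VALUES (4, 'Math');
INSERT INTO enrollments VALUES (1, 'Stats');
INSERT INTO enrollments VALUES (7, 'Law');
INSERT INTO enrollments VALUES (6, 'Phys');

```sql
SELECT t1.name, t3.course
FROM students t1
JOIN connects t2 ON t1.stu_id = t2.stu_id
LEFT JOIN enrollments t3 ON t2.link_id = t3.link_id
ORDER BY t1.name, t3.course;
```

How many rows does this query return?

Joins associate left-to-right: students INNER JOIN connects on stu_id gives 1 intermediate row(s).
Then LEFT JOIN `enrollments t3` on link_id: each of those 1 rows is kept; rows whose t2.link_id has no match in t3 get NULL for t3's columns.
Result: 1 row(s).

1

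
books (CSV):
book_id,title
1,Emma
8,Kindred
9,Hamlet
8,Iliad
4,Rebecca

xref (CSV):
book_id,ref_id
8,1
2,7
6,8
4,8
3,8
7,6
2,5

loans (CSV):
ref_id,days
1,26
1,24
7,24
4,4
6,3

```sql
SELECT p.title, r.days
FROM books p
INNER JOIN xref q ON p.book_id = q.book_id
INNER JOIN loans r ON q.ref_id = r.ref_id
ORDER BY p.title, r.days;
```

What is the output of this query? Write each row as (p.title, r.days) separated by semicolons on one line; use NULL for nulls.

Step 1 — p INNER JOIN q on book_id → 3 row(s).
Then INNER JOIN `loans r` on ref_id: keep only rows whose q.ref_id appears in r.

(Iliad, 24); (Iliad, 26); (Kindred, 24); (Kindred, 26)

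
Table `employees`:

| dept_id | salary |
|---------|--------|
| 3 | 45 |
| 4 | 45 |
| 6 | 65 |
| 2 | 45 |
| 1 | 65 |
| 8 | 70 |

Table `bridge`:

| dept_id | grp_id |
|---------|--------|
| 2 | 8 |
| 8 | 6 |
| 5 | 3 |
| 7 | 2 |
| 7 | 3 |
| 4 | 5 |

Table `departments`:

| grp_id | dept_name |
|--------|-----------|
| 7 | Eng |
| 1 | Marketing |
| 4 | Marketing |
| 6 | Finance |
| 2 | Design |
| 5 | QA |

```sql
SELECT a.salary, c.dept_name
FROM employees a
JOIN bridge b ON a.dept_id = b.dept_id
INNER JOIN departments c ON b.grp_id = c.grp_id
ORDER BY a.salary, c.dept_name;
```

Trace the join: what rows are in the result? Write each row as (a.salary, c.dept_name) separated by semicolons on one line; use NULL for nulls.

Step 1 — a INNER JOIN b on dept_id → 3 row(s).
Then INNER JOIN `departments c` on grp_id: keep only rows whose b.grp_id appears in c.

(45, QA); (70, Finance)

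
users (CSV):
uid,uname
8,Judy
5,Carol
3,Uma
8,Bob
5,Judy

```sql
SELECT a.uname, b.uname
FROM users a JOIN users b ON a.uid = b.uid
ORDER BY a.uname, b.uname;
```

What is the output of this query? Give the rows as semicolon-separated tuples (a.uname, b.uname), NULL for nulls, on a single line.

(Bob, Bob); (Bob, Judy); (Carol, Carol); (Carol, Judy); (Judy, Bob); (Judy, Carol); (Judy, Judy); (Judy, Judy); (Uma, Uma)

INNER JOIN keeps only pairs where the ON condition holds.
Matching on a.uid = b.uid.
- a[0] uid=8 → 2 match(es) in b → 2 row(s).
- a[1] uid=5 → 2 match(es) in b → 2 row(s).
- a[2] uid=3 → 1 match(es) in b → 1 row(s).
- a[3] uid=8 → 2 match(es) in b → 2 row(s).
- a[4] uid=5 → 2 match(es) in b → 2 row(s).
After projecting and ordering:
a.uname | b.uname
Bob | Bob
Bob | Judy
Carol | Carol
Carol | Judy
Judy | Bob
Judy | Carol
Judy | Judy
Judy | Judy
Uma | Uma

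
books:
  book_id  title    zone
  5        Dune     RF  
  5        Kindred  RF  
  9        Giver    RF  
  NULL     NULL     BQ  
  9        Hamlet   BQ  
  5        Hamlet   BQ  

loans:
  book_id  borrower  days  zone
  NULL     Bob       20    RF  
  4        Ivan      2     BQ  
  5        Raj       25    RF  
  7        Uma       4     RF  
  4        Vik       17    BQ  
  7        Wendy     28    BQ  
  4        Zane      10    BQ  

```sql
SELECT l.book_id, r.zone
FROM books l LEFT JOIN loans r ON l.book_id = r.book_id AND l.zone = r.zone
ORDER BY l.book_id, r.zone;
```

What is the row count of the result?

LEFT JOIN keeps every row from `books`; unmatched rows get NULL for `loans`'s columns.
Matching on l.book_id = r.book_id AND l.zone = r.zone. A NULL in a compared column never satisfies the condition.
- l[0] book_id=5, zone=RF → 1 match(es) in r → 1 row(s).
- l[1] book_id=5, zone=RF → 1 match(es) in r → 1 row(s).
- l[2] book_id=9, zone=RF → no match; kept with NULLs on the r side.
- l[3] book_id=NULL, zone=BQ → no match; kept with NULLs on the r side.
- l[4] book_id=9, zone=BQ → no match; kept with NULLs on the r side.
- l[5] book_id=5, zone=BQ → no match; kept with NULLs on the r side.
Total: 2 matched + 4 padded = 6 rows.

6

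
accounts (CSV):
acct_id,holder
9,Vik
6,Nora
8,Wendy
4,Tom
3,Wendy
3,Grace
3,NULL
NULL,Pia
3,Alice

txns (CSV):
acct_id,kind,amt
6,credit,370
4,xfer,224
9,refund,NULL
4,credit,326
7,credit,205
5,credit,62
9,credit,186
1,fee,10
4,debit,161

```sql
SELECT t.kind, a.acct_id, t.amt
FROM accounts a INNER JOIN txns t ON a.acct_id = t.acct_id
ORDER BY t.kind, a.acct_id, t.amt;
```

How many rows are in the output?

6

INNER JOIN keeps only pairs where the ON condition holds.
Matching on a.acct_id = t.acct_id. A NULL in a compared column never satisfies the condition.
- a (acct_id=9) pairs with 2 row(s) of t.
- a (acct_id=6) pairs with 1 row(s) of t.
- a (acct_id=8) has no partner → excluded.
- a (acct_id=4) pairs with 3 row(s) of t.
- a (acct_id=3) has no partner → excluded.
- a (acct_id=3) has no partner → excluded.
- a (acct_id=3) has no partner → excluded.
- a (acct_id=NULL) has no partner → excluded.
- a (acct_id=3) has no partner → excluded.
Total: 6 rows.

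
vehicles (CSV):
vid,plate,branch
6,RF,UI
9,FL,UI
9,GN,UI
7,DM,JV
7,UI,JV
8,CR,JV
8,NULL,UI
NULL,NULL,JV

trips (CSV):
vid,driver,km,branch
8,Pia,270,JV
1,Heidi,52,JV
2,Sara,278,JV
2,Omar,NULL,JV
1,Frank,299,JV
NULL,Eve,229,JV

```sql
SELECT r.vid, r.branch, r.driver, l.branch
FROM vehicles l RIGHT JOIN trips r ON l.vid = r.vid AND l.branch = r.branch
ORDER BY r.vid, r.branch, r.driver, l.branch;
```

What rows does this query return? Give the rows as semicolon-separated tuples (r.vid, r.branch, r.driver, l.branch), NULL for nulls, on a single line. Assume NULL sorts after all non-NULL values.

(1, JV, Frank, NULL); (1, JV, Heidi, NULL); (2, JV, Omar, NULL); (2, JV, Sara, NULL); (8, JV, Pia, JV); (NULL, JV, Eve, NULL)

RIGHT JOIN keeps every row from `trips`; unmatched rows get NULL for `vehicles`'s columns.
Matching on l.vid = r.vid AND l.branch = r.branch. A NULL in a compared column never satisfies the condition.
- l[0] vid=6, branch=UI → no match.
- l[1] vid=9, branch=UI → no match.
- l[2] vid=9, branch=UI → no match.
- l[3] vid=7, branch=JV → no match.
- l[4] vid=7, branch=JV → no match.
- l[5] vid=8, branch=JV → 1 match(es) in r → 1 row(s).
- l[6] vid=8, branch=UI → no match.
- l[7] vid=NULL, branch=JV → no match.
- plus 5 unmatched r row(s), each kept with NULL l columns.
After projecting and ordering:
r.vid | r.branch | r.driver | l.branch
1 | JV | Frank | NULL
1 | JV | Heidi | NULL
2 | JV | Omar | NULL
2 | JV | Sara | NULL
8 | JV | Pia | JV
NULL | JV | Eve | NULL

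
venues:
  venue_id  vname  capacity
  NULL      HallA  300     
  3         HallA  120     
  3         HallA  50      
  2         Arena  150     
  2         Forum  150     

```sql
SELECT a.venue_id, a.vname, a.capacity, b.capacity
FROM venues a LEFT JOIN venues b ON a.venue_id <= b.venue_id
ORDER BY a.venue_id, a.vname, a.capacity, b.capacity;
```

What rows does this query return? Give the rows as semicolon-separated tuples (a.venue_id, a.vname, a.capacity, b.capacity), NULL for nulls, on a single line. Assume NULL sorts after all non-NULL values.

(2, Arena, 150, 50); (2, Arena, 150, 120); (2, Arena, 150, 150); (2, Arena, 150, 150); (2, Forum, 150, 50); (2, Forum, 150, 120); (2, Forum, 150, 150); (2, Forum, 150, 150); (3, HallA, 50, 50); (3, HallA, 50, 120); (3, HallA, 120, 50); (3, HallA, 120, 120); (NULL, HallA, 300, NULL)

LEFT JOIN keeps every row from `venues a`; unmatched rows get NULL for `venues b`'s columns.
Matching on a.venue_id <= b.venue_id. A NULL in a compared column never satisfies the condition.
- venue_id=NULL: no b row matches, row kept with b columns NULL.
- venue_id=3: 2 matching b row(s), so 2 row(s) emitted.
- venue_id=3: 2 matching b row(s), so 2 row(s) emitted.
- venue_id=2: 4 matching b row(s), so 4 row(s) emitted.
- venue_id=2: 4 matching b row(s), so 4 row(s) emitted.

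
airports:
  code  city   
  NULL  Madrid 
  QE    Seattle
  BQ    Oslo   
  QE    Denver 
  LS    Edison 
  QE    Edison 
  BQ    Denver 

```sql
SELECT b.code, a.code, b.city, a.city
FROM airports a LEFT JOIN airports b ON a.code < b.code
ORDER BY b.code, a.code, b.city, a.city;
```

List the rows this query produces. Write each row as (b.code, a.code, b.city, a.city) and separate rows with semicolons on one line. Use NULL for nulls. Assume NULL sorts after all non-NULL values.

(LS, BQ, Edison, Denver); (LS, BQ, Edison, Oslo); (QE, BQ, Denver, Denver); (QE, BQ, Denver, Oslo); (QE, BQ, Edison, Denver); (QE, BQ, Edison, Oslo); (QE, BQ, Seattle, Denver); (QE, BQ, Seattle, Oslo); (QE, LS, Denver, Edison); (QE, LS, Edison, Edison); (QE, LS, Seattle, Edison); (NULL, QE, NULL, Denver); (NULL, QE, NULL, Edison); (NULL, QE, NULL, Seattle); (NULL, NULL, NULL, Madrid)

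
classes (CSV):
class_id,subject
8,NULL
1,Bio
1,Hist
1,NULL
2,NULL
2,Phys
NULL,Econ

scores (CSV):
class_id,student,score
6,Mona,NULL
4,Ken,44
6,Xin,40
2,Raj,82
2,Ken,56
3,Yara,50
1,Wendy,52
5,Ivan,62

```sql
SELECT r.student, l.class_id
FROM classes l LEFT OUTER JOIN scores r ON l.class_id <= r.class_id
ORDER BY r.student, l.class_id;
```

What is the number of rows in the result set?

LEFT JOIN keeps every row from `classes`; unmatched rows get NULL for `scores`'s columns.
Matching on l.class_id <= r.class_id. A NULL in a compared column never satisfies the condition.
- l row (class_id=8): no match → kept, r columns NULL.
- l row (class_id=1): matches 8 r row(s) → 8 output row(s).
- l row (class_id=1): matches 8 r row(s) → 8 output row(s).
- l row (class_id=1): matches 8 r row(s) → 8 output row(s).
- l row (class_id=2): matches 7 r row(s) → 7 output row(s).
- l row (class_id=2): matches 7 r row(s) → 7 output row(s).
- l row (class_id=NULL): no match → kept, r columns NULL.
Total: 38 matched + 2 padded = 40 rows.

40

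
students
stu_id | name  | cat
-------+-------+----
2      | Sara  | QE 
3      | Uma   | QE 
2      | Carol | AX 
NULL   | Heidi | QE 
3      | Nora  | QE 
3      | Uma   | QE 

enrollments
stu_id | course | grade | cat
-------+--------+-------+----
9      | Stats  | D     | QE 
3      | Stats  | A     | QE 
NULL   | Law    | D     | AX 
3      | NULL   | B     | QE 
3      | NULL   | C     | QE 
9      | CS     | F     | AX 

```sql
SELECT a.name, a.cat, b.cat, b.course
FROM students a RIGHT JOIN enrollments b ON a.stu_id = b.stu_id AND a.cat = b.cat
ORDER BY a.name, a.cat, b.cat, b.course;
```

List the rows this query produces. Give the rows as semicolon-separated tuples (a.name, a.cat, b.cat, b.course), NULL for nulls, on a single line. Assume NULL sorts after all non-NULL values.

(Nora, QE, QE, Stats); (Nora, QE, QE, NULL); (Nora, QE, QE, NULL); (Uma, QE, QE, Stats); (Uma, QE, QE, Stats); (Uma, QE, QE, NULL); (Uma, QE, QE, NULL); (Uma, QE, QE, NULL); (Uma, QE, QE, NULL); (NULL, NULL, AX, CS); (NULL, NULL, AX, Law); (NULL, NULL, QE, Stats)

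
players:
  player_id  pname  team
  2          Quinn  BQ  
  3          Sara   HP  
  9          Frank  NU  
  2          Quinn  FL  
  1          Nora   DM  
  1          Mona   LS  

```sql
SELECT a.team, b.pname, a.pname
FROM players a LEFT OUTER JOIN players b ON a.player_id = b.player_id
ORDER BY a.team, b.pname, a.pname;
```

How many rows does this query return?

LEFT JOIN keeps every row from `players a`; unmatched rows get NULL for `players b`'s columns.
Matching on a.player_id = b.player_id.
- a[0] player_id=2 → 2 match(es) in b → 2 row(s).
- a[1] player_id=3 → 1 match(es) in b → 1 row(s).
- a[2] player_id=9 → 1 match(es) in b → 1 row(s).
- a[3] player_id=2 → 2 match(es) in b → 2 row(s).
- a[4] player_id=1 → 2 match(es) in b → 2 row(s).
- a[5] player_id=1 → 2 match(es) in b → 2 row(s).
Total: 10 rows.

10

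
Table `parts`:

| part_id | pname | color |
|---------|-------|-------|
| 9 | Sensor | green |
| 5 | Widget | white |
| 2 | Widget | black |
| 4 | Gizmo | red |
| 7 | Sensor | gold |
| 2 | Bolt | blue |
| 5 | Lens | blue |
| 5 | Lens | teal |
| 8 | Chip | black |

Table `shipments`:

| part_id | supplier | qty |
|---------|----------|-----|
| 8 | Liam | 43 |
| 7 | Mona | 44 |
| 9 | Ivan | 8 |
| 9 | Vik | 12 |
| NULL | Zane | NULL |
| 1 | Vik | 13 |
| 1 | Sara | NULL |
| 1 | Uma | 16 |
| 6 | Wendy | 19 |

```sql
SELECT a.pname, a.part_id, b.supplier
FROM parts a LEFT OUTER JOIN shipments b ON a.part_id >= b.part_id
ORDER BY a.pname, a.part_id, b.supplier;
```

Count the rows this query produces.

37

LEFT JOIN keeps every row from `parts`; unmatched rows get NULL for `shipments`'s columns.
Matching on a.part_id >= b.part_id. A NULL in a compared column never satisfies the condition.
Matched pairs: 37; unmatched a rows kept: 0.
Total: 37 rows.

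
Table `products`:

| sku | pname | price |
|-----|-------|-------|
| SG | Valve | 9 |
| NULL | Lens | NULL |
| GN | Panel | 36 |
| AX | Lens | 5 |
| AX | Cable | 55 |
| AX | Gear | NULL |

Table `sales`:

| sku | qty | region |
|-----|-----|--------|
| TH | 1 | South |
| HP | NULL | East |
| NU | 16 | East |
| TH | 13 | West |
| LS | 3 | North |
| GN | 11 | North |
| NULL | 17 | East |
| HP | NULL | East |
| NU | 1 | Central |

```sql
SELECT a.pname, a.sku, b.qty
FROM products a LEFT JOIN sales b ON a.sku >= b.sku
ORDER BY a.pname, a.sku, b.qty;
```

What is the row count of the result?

11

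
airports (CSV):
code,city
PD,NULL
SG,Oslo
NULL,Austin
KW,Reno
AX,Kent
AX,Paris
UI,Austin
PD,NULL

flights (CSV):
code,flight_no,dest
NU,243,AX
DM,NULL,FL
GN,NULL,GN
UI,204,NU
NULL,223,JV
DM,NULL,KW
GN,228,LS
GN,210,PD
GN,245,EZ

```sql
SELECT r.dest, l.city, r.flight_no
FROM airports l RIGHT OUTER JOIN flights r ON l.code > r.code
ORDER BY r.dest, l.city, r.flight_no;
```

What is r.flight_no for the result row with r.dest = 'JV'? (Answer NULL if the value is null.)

223

RIGHT JOIN keeps every row from `flights`; unmatched rows get NULL for `airports`'s columns.
Matching on l.code > r.code. A NULL in a compared column never satisfies the condition.
- l row (code=PD): matches 7 r row(s) → 7 output row(s).
- l row (code=SG): matches 7 r row(s) → 7 output row(s).
- l row (code=NULL): no match.
- l row (code=KW): matches 6 r row(s) → 6 output row(s).
- l row (code=AX): no match.
- l row (code=AX): no match.
- l row (code=UI): matches 7 r row(s) → 7 output row(s).
- l row (code=PD): matches 7 r row(s) → 7 output row(s).
- plus 2 unmatched r row(s), each kept with NULL l columns.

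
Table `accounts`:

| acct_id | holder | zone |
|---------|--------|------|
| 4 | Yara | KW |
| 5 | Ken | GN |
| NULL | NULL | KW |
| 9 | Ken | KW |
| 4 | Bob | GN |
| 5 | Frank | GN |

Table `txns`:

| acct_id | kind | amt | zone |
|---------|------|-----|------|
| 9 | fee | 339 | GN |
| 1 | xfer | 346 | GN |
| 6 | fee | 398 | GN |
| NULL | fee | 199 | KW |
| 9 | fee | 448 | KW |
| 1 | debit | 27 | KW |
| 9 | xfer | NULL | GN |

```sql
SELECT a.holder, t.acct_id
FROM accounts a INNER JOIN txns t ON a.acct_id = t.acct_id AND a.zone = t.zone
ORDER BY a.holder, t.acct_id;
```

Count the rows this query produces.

1

INNER JOIN keeps only pairs where the ON condition holds.
Matching on a.acct_id = t.acct_id AND a.zone = t.zone. A NULL in a compared column never satisfies the condition.
Matched pairs: 1.
Total: 1 rows.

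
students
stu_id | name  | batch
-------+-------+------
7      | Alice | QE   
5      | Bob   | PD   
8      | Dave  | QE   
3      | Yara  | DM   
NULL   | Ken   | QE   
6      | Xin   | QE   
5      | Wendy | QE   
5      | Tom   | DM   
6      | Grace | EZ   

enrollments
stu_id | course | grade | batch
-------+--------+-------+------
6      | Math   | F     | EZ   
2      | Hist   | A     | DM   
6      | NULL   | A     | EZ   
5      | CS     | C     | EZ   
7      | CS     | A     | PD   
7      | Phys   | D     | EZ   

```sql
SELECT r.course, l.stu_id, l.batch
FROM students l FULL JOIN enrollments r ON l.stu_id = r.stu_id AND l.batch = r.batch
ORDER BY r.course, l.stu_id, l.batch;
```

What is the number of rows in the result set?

FULL OUTER JOIN keeps every row from both sides; unmatched rows get NULL for the other side's columns.
Matching on l.stu_id = r.stu_id AND l.batch = r.batch. A NULL in a compared column never satisfies the condition.
- l row (stu_id=7, batch=QE): no match → kept, r columns NULL.
- l row (stu_id=5, batch=PD): no match → kept, r columns NULL.
- l row (stu_id=8, batch=QE): no match → kept, r columns NULL.
- l row (stu_id=3, batch=DM): no match → kept, r columns NULL.
- l row (stu_id=NULL, batch=QE): no match → kept, r columns NULL.
- l row (stu_id=6, batch=QE): no match → kept, r columns NULL.
- l row (stu_id=5, batch=QE): no match → kept, r columns NULL.
- l row (stu_id=5, batch=DM): no match → kept, r columns NULL.
- l row (stu_id=6, batch=EZ): matches 2 r row(s) → 2 output row(s).
- 4 r row(s) had no l match → kept, l columns NULL.
Total: 2 matched + 12 padded = 14 rows.

14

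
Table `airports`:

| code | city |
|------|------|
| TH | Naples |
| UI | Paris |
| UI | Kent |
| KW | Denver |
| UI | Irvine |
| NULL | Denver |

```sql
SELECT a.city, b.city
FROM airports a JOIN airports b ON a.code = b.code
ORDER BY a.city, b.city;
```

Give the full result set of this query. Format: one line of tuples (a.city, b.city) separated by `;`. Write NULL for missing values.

INNER JOIN keeps only pairs where the ON condition holds.
Matching on a.code = b.code. A NULL in a compared column never satisfies the condition.
Matched pairs: 11.

(Denver, Denver); (Irvine, Irvine); (Irvine, Kent); (Irvine, Paris); (Kent, Irvine); (Kent, Kent); (Kent, Paris); (Naples, Naples); (Paris, Irvine); (Paris, Kent); (Paris, Paris)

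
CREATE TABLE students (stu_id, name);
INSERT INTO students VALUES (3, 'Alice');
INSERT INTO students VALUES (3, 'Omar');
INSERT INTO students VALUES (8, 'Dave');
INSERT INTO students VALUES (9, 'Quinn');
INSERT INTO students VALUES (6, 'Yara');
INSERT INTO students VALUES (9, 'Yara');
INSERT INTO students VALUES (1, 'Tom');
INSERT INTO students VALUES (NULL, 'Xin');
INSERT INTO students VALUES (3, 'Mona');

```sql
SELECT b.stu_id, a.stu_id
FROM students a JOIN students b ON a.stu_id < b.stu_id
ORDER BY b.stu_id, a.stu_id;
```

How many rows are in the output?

INNER JOIN keeps only pairs where the ON condition holds.
Matching on a.stu_id < b.stu_id. A NULL in a compared column never satisfies the condition.
- a[0] stu_id=3 → 4 match(es) in b → 4 row(s).
- a[1] stu_id=3 → 4 match(es) in b → 4 row(s).
- a[2] stu_id=8 → 2 match(es) in b → 2 row(s).
- a[3] stu_id=9 → no match; dropped.
- a[4] stu_id=6 → 3 match(es) in b → 3 row(s).
- a[5] stu_id=9 → no match; dropped.
- a[6] stu_id=1 → 7 match(es) in b → 7 row(s).
- a[7] stu_id=NULL → no match; dropped.
- a[8] stu_id=3 → 4 match(es) in b → 4 row(s).
Total: 24 rows.

24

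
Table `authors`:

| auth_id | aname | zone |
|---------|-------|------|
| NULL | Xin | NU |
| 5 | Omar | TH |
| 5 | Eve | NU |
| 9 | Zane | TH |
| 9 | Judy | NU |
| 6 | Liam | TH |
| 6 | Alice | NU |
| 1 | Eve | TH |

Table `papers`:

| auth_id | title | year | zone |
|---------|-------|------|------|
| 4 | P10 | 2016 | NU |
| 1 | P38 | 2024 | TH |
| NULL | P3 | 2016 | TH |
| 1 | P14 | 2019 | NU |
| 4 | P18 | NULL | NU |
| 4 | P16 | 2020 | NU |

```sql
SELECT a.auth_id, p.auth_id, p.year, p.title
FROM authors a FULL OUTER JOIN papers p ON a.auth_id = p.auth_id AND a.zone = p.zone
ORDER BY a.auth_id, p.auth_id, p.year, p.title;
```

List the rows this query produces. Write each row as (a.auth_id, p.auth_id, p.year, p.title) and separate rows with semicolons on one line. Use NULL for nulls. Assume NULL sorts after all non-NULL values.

(1, 1, 2024, P38); (5, NULL, NULL, NULL); (5, NULL, NULL, NULL); (6, NULL, NULL, NULL); (6, NULL, NULL, NULL); (9, NULL, NULL, NULL); (9, NULL, NULL, NULL); (NULL, 1, 2019, P14); (NULL, 4, 2016, P10); (NULL, 4, 2020, P16); (NULL, 4, NULL, P18); (NULL, NULL, 2016, P3); (NULL, NULL, NULL, NULL)

FULL OUTER JOIN keeps every row from both sides; unmatched rows get NULL for the other side's columns.
Matching on a.auth_id = p.auth_id AND a.zone = p.zone. A NULL in a compared column never satisfies the condition.
- a[0] auth_id=NULL, zone=NU → no match; kept with NULLs on the p side.
- a[1] auth_id=5, zone=TH → no match; kept with NULLs on the p side.
- a[2] auth_id=5, zone=NU → no match; kept with NULLs on the p side.
- a[3] auth_id=9, zone=TH → no match; kept with NULLs on the p side.
- a[4] auth_id=9, zone=NU → no match; kept with NULLs on the p side.
- a[5] auth_id=6, zone=TH → no match; kept with NULLs on the p side.
- a[6] auth_id=6, zone=NU → no match; kept with NULLs on the p side.
- a[7] auth_id=1, zone=TH → 1 match(es) in p → 1 row(s).
- 5 p row(s) had no a match → kept, a columns NULL.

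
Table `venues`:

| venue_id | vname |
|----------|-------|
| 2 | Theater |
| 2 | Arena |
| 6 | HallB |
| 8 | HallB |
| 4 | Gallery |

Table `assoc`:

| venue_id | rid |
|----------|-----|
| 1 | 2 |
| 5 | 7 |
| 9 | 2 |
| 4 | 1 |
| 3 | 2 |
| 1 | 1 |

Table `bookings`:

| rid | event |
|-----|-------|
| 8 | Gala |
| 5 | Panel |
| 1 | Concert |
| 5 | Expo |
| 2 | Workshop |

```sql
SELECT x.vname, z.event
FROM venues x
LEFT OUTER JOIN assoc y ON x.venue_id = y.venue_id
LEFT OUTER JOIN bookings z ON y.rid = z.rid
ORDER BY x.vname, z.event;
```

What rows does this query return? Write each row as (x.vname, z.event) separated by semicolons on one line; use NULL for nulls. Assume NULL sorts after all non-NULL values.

(Arena, NULL); (Gallery, Concert); (HallB, NULL); (HallB, NULL); (Theater, NULL)

Evaluate left to right. First `venues x LEFT JOIN assoc y` on venue_id: 5 row(s).
Then LEFT JOIN `bookings z` on rid: each of those 5 rows is kept; rows whose y.rid has no match in z get NULL for z's columns.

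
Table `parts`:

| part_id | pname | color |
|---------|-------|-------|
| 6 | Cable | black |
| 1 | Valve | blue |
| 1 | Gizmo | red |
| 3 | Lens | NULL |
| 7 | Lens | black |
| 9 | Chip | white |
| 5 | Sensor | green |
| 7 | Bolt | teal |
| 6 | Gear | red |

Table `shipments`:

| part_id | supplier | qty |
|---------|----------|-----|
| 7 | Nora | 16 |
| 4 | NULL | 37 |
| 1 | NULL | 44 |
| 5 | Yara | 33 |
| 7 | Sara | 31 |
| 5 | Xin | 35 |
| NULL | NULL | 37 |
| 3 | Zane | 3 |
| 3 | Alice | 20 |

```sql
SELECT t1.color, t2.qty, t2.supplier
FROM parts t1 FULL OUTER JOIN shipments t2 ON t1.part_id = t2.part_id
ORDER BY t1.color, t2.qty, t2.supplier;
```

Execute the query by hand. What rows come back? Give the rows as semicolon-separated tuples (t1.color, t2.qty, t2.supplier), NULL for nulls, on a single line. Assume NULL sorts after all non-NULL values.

FULL OUTER JOIN keeps every row from both sides; unmatched rows get NULL for the other side's columns.
Matching on t1.part_id = t2.part_id. A NULL in a compared column never satisfies the condition.
- part_id=6: no t2 row matches, row kept with t2 columns NULL.
- part_id=1: 1 matching t2 row(s), so 1 row(s) emitted.
- part_id=1: 1 matching t2 row(s), so 1 row(s) emitted.
- part_id=3: 2 matching t2 row(s), so 2 row(s) emitted.
- part_id=7: 2 matching t2 row(s), so 2 row(s) emitted.
- part_id=9: no t2 row matches, row kept with t2 columns NULL.
- part_id=5: 2 matching t2 row(s), so 2 row(s) emitted.
- part_id=7: 2 matching t2 row(s), so 2 row(s) emitted.
- part_id=6: no t2 row matches, row kept with t2 columns NULL.
- 2 t2 row(s) had no t1 match → kept, t1 columns NULL.

(black, 16, Nora); (black, 31, Sara); (black, NULL, NULL); (blue, 44, NULL); (green, 33, Yara); (green, 35, Xin); (red, 44, NULL); (red, NULL, NULL); (teal, 16, Nora); (teal, 31, Sara); (white, NULL, NULL); (NULL, 3, Zane); (NULL, 20, Alice); (NULL, 37, NULL); (NULL, 37, NULL)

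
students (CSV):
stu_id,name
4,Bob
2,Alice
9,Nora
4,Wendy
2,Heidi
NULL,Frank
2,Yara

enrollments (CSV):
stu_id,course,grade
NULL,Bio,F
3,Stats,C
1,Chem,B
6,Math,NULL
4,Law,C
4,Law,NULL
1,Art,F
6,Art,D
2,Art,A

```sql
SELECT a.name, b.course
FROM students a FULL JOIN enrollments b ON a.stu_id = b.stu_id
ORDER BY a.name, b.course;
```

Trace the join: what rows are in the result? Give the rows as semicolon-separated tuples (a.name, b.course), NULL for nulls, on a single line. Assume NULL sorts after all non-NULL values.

(Alice, Art); (Bob, Law); (Bob, Law); (Frank, NULL); (Heidi, Art); (Nora, NULL); (Wendy, Law); (Wendy, Law); (Yara, Art); (NULL, Art); (NULL, Art); (NULL, Bio); (NULL, Chem); (NULL, Math); (NULL, Stats)

FULL OUTER JOIN keeps every row from both sides; unmatched rows get NULL for the other side's columns.
Matching on a.stu_id = b.stu_id. A NULL in a compared column never satisfies the condition.
- stu_id=4: 2 matching b row(s), so 2 row(s) emitted.
- stu_id=2: 1 matching b row(s), so 1 row(s) emitted.
- stu_id=9: no b row matches, row kept with b columns NULL.
- stu_id=4: 2 matching b row(s), so 2 row(s) emitted.
- stu_id=2: 1 matching b row(s), so 1 row(s) emitted.
- stu_id=NULL: no b row matches, row kept with b columns NULL.
- stu_id=2: 1 matching b row(s), so 1 row(s) emitted.
- 6 b row(s) had no a match → kept, a columns NULL.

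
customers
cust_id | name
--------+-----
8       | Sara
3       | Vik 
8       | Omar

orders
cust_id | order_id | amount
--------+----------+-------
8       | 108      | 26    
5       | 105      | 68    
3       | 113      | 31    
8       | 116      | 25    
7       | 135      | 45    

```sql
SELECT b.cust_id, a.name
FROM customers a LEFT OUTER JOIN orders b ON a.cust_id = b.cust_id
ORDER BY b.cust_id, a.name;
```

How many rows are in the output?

5

LEFT JOIN keeps every row from `customers`; unmatched rows get NULL for `orders`'s columns.
Matching on a.cust_id = b.cust_id.
Matched pairs: 5; unmatched a rows kept: 0.
Total: 5 rows.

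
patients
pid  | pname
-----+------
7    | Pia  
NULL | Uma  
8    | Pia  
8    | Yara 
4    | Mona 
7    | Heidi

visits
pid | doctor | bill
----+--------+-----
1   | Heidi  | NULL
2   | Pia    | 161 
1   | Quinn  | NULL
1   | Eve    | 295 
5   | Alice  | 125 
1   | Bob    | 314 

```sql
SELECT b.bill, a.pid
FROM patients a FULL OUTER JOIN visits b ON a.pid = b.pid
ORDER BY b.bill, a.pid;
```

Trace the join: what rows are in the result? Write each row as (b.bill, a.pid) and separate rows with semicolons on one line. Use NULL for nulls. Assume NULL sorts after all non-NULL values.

(125, NULL); (161, NULL); (295, NULL); (314, NULL); (NULL, 4); (NULL, 7); (NULL, 7); (NULL, 8); (NULL, 8); (NULL, NULL); (NULL, NULL); (NULL, NULL)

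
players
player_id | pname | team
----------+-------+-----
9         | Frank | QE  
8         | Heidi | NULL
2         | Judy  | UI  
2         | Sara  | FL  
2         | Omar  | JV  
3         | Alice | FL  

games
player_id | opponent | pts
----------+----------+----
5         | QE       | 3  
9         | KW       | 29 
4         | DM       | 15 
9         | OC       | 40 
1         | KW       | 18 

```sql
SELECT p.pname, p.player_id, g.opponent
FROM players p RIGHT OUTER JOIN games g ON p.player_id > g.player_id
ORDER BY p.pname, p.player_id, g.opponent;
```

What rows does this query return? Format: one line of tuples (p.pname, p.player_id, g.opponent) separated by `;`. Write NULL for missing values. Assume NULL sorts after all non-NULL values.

RIGHT JOIN keeps every row from `games`; unmatched rows get NULL for `players`'s columns.
Matching on p.player_id > g.player_id.
- p row (player_id=9): matches 3 g row(s) → 3 output row(s).
- p row (player_id=8): matches 3 g row(s) → 3 output row(s).
- p row (player_id=2): matches 1 g row(s) → 1 output row(s).
- p row (player_id=2): matches 1 g row(s) → 1 output row(s).
- p row (player_id=2): matches 1 g row(s) → 1 output row(s).
- p row (player_id=3): matches 1 g row(s) → 1 output row(s).
- 2 row(s) from g found no p partner → padded with NULL.

(Alice, 3, KW); (Frank, 9, DM); (Frank, 9, KW); (Frank, 9, QE); (Heidi, 8, DM); (Heidi, 8, KW); (Heidi, 8, QE); (Judy, 2, KW); (Omar, 2, KW); (Sara, 2, KW); (NULL, NULL, KW); (NULL, NULL, OC)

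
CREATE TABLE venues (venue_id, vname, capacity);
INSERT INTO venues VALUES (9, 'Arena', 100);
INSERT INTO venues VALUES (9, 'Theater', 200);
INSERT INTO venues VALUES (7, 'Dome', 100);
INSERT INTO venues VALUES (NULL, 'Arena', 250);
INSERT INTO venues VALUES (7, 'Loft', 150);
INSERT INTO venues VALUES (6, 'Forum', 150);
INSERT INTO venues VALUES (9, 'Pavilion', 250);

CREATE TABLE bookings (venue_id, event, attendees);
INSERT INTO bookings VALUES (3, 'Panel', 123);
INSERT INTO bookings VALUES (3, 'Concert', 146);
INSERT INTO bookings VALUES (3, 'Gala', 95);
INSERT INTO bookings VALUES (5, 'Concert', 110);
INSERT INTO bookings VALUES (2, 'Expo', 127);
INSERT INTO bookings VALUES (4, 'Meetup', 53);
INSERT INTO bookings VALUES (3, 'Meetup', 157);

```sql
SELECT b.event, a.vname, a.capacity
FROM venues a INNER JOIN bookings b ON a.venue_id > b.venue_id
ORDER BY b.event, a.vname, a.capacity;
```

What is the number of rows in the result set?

INNER JOIN keeps only pairs where the ON condition holds.
Matching on a.venue_id > b.venue_id. A NULL in a compared column never satisfies the condition.
- a row (venue_id=9): matches 7 b row(s) → 7 output row(s).
- a row (venue_id=9): matches 7 b row(s) → 7 output row(s).
- a row (venue_id=7): matches 7 b row(s) → 7 output row(s).
- a row (venue_id=NULL): no match → dropped.
- a row (venue_id=7): matches 7 b row(s) → 7 output row(s).
- a row (venue_id=6): matches 7 b row(s) → 7 output row(s).
- a row (venue_id=9): matches 7 b row(s) → 7 output row(s).
Total: 42 rows.

42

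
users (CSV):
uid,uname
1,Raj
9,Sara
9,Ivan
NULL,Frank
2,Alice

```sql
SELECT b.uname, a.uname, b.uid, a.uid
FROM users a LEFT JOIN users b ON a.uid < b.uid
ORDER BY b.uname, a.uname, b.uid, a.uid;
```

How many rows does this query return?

LEFT JOIN keeps every row from `users a`; unmatched rows get NULL for `users b`'s columns.
Matching on a.uid < b.uid. A NULL in a compared column never satisfies the condition.
Matched pairs: 5; unmatched a rows kept: 3.
Total: 5 matched + 3 padded = 8 rows.

8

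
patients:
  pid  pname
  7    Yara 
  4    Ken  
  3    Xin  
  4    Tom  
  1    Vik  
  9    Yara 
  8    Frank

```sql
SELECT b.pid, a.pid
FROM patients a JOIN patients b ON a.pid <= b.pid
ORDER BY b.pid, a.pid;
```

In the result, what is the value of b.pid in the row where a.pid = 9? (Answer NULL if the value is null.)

INNER JOIN keeps only pairs where the ON condition holds.
Matching on a.pid <= b.pid.
- a (pid=7) pairs with 3 row(s) of b.
- a (pid=4) pairs with 5 row(s) of b.
- a (pid=3) pairs with 6 row(s) of b.
- a (pid=4) pairs with 5 row(s) of b.
- a (pid=1) pairs with 7 row(s) of b.
- a (pid=9) pairs with 1 row(s) of b.
- a (pid=8) pairs with 2 row(s) of b.

9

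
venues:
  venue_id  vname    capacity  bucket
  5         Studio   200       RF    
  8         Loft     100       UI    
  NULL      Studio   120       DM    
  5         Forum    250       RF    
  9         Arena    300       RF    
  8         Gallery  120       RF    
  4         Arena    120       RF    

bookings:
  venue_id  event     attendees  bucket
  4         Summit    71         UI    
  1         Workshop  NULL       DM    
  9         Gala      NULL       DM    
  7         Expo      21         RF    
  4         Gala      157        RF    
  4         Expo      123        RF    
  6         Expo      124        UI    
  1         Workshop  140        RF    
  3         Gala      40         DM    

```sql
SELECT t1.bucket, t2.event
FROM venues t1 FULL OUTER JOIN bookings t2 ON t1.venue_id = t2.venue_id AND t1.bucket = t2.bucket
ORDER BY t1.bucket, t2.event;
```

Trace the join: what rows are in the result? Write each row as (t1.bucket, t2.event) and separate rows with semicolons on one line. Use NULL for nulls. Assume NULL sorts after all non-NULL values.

(DM, NULL); (RF, Expo); (RF, Gala); (RF, NULL); (RF, NULL); (RF, NULL); (RF, NULL); (UI, NULL); (NULL, Expo); (NULL, Expo); (NULL, Gala); (NULL, Gala); (NULL, Summit); (NULL, Workshop); (NULL, Workshop)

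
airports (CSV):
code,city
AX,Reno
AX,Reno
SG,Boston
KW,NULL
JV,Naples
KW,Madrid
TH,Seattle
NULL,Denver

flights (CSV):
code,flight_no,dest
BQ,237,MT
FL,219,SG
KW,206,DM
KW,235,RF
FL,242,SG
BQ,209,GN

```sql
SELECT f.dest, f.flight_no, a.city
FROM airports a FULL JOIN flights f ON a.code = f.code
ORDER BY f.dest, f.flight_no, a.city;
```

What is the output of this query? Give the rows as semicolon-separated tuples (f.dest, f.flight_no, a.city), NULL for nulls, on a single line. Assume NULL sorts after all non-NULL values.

(DM, 206, Madrid); (DM, 206, NULL); (GN, 209, NULL); (MT, 237, NULL); (RF, 235, Madrid); (RF, 235, NULL); (SG, 219, NULL); (SG, 242, NULL); (NULL, NULL, Boston); (NULL, NULL, Denver); (NULL, NULL, Naples); (NULL, NULL, Reno); (NULL, NULL, Reno); (NULL, NULL, Seattle)

FULL OUTER JOIN keeps every row from both sides; unmatched rows get NULL for the other side's columns.
Matching on a.code = f.code. A NULL in a compared column never satisfies the condition.
Matched pairs: 4; unmatched a rows kept: 6; unmatched f rows kept: 4.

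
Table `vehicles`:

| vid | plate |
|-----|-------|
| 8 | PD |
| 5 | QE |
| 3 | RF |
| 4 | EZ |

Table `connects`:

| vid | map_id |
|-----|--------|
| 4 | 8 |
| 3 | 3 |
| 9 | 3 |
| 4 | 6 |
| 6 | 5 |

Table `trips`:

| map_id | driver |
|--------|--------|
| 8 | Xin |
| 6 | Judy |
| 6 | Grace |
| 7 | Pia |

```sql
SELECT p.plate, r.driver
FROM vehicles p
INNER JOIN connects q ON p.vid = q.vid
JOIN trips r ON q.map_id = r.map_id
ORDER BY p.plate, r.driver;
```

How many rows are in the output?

Step 1 — p INNER JOIN q on vid → 3 row(s).
Then INNER JOIN `trips r` on map_id: keep only rows whose q.map_id appears in r.
Result: 3 row(s).

3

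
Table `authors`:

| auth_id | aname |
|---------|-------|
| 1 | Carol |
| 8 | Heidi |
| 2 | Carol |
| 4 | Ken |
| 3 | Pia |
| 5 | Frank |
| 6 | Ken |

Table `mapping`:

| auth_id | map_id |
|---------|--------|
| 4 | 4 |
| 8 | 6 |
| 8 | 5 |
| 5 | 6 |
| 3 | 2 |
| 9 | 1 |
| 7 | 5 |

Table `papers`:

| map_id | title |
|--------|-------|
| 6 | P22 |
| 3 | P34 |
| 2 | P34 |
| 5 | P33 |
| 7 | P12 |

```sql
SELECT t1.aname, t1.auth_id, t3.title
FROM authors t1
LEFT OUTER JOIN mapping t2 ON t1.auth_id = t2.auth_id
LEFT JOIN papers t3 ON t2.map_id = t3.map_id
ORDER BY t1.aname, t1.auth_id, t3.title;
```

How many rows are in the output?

Step 1 — t1 LEFT JOIN t2 on auth_id → 8 row(s).
Then LEFT JOIN `papers t3` on map_id: each of those 8 rows is kept; rows whose t2.map_id has no match in t3 get NULL for t3's columns.
Result: 8 row(s).

8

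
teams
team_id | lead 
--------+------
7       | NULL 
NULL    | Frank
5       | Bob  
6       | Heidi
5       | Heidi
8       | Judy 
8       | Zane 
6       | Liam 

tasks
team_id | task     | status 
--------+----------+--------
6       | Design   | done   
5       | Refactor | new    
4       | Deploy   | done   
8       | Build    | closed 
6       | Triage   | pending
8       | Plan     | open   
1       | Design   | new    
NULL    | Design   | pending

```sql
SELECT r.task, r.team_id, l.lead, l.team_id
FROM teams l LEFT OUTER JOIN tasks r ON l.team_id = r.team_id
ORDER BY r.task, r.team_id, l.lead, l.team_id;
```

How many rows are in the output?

LEFT JOIN keeps every row from `teams`; unmatched rows get NULL for `tasks`'s columns.
Matching on l.team_id = r.team_id. A NULL in a compared column never satisfies the condition.
Matched pairs: 10; unmatched l rows kept: 2.
Total: 10 matched + 2 padded = 12 rows.

12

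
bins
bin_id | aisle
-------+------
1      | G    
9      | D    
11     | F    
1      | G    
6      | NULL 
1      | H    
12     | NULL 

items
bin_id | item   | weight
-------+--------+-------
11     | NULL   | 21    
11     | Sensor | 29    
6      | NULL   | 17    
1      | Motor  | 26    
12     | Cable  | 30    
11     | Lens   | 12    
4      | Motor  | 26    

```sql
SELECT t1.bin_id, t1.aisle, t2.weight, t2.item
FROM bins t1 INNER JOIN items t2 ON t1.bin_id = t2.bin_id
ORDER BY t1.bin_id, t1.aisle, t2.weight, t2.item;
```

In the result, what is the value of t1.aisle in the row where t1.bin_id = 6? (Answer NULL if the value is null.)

INNER JOIN keeps only pairs where the ON condition holds.
Matching on t1.bin_id = t2.bin_id.
Matched pairs: 8.

NULL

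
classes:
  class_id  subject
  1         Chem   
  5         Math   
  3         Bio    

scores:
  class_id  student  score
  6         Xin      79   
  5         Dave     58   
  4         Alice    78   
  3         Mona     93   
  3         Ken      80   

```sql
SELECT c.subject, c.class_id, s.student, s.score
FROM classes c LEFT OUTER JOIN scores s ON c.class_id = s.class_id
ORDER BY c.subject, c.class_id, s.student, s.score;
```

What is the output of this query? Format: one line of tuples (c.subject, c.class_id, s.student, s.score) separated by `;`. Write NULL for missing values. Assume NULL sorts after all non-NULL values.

(Bio, 3, Ken, 80); (Bio, 3, Mona, 93); (Chem, 1, NULL, NULL); (Math, 5, Dave, 58)

LEFT JOIN keeps every row from `classes`; unmatched rows get NULL for `scores`'s columns.
Matching on c.class_id = s.class_id.
- c (class_id=1) has no partner → padded with NULL.
- c (class_id=5) pairs with 1 row(s) of s.
- c (class_id=3) pairs with 2 row(s) of s.
After projecting and ordering:
c.subject | c.class_id | s.student | s.score
Bio | 3 | Ken | 80
Bio | 3 | Mona | 93
Chem | 1 | NULL | NULL
Math | 5 | Dave | 58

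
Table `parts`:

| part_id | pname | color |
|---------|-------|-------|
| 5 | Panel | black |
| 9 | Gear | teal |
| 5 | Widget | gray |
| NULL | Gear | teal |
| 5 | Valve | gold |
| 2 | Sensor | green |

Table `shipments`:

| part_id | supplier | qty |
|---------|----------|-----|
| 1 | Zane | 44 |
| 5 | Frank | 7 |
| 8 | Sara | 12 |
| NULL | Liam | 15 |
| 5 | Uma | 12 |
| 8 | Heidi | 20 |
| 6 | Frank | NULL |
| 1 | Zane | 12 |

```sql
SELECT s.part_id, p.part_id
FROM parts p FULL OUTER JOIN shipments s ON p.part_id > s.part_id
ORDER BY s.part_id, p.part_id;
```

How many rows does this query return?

17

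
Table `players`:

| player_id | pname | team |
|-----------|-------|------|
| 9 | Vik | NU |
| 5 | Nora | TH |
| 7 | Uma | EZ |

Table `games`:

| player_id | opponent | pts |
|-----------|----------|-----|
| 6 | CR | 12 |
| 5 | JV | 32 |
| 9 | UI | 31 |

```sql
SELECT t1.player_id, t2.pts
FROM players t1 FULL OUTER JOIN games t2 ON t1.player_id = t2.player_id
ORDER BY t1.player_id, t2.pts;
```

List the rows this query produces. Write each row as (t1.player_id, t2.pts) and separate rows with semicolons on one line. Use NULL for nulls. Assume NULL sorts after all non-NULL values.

(5, 32); (7, NULL); (9, 31); (NULL, 12)

FULL OUTER JOIN keeps every row from both sides; unmatched rows get NULL for the other side's columns.
Matching on t1.player_id = t2.player_id.
Matched pairs: 2; unmatched t1 rows kept: 1; unmatched t2 rows kept: 1.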